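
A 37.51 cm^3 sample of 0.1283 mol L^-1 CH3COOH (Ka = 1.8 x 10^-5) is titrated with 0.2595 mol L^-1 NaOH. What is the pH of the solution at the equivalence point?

8.84

n(CH3COOH) = 0.1283 x 0.03751 = 0.004813 mol; V(NaOH) at equivalence = 0.004813/0.2595 = 0.01855 L.
At equivalence all the acid is converted to CH3COO-; total volume = 0.03751 + 0.01855 = 0.05606 L, so [CH3COO-] = 0.004813/0.05606 = 0.08585 M.
Kb = Kw/Ka = 1.0e-14 / 1.8 x 10^-5 = 5.56e-10.
[OH^-] = sqrt(Kb x [CH3COO-]) = sqrt(5.56e-10 x 0.08585) = 6.91e-6 M.
pOH = 5.16, so pH = 14.00 - 5.16 = 8.84.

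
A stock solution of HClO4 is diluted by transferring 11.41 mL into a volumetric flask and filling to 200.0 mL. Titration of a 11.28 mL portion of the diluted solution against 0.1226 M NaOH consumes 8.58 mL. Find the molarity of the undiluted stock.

n(NaOH) = 0.1226 x 0.008580 = 0.001052 mol.
n(HClO4) in the aliquot = 0.001052 mol.
[diluted HClO4] = 0.001052 / 0.01128 = 0.09325 M.
Dilution factor = 200.0/11.41 = 17.53, so [stock] = 0.09325 x 17.53 = 1.63 M.

1.63 M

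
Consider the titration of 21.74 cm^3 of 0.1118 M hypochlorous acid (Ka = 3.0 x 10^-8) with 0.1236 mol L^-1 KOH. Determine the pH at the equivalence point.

10.15

n(HClO) = 0.1118 x 0.02174 = 0.002431 mol; V(KOH) at equivalence = 0.002431/0.1236 = 0.01966 L.
At equivalence all the acid is converted to ClO-; total volume = 0.02174 + 0.01966 = 0.04140 L, so [ClO-] = 0.002431/0.04140 = 0.05870 M.
Kb = Kw/Ka = 1.0e-14 / 3.0 x 10^-8 = 3.33e-7.
[OH^-] = sqrt(Kb x [ClO-]) = sqrt(3.33e-7 x 0.05870) = 0.000140 M.
pOH = 3.85, so pH = 14.00 - 3.85 = 10.15.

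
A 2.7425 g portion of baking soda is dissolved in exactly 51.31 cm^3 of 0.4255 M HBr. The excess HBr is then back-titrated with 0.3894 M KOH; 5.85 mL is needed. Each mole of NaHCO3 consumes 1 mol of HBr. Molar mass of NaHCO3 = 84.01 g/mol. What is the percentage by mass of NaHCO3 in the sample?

59.9%

Total n(HBr) added = 0.4255 x 0.05131 = 0.02183 mol.
n(KOH) used = 0.3894 x 0.005850 = 0.002278 mol, which equals the excess n(HBr).
So n(HBr) consumed by the sample = 0.02183 - 0.002278 = 0.01955 mol.
n(NaHCO3) = 0.01955 / 1 = 0.01955 mol.
mass NaHCO3 = 0.01955 x 84.01 = 1.643 g, so %NaHCO3 = 1.643/2.7425 x 100 = 59.9%.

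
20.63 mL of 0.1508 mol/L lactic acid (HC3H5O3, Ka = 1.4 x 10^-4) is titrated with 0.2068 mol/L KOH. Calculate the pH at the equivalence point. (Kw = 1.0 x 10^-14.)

8.40

n(HC3H5O3) = 0.1508 x 0.02063 = 0.003111 mol; V(KOH) at equivalence = 0.003111/0.2068 = 0.01504 L.
At equivalence all the acid is converted to C3H5O3-; total volume = 0.02063 + 0.01504 = 0.03567 L, so [C3H5O3-] = 0.003111/0.03567 = 0.08721 M.
Kb = Kw/Ka = 1.0e-14 / 1.4 x 10^-4 = 7.14e-11.
[OH^-] = sqrt(Kb x [C3H5O3-]) = sqrt(7.14e-11 x 0.08721) = 2.50e-6 M.
pOH = 5.60, so pH = 14.00 - 5.60 = 8.40.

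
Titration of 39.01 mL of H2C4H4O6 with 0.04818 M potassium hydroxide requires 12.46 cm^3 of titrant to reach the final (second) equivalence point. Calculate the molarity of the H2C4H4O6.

0.00769 M

n(KOH) = 0.04818 x 0.01246 = 0.0006003 mol.
At the final (second) equivalence point, 2 mol OH^- react per mol H2C4H4O6, so n(H2C4H4O6) = 0.0006003 / 2 = 0.0003002 mol.
[H2C4H4O6] = 0.0003002 / 0.03901 L = 0.00769 M.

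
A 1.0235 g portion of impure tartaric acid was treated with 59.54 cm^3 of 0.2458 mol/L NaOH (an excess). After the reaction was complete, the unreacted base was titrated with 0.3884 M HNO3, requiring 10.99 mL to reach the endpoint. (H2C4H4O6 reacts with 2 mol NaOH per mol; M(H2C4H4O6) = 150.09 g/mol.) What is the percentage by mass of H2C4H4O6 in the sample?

76.0%

Total n(NaOH) added = 0.2458 x 0.05954 = 0.01463 mol.
n(HNO3) used = 0.3884 x 0.01099 = 0.004269 mol, which equals the excess n(NaOH).
So n(NaOH) consumed by the sample = 0.01463 - 0.004269 = 0.01037 mol.
n(H2C4H4O6) = 0.01037 / 2 = 0.005183 mol.
mass H2C4H4O6 = 0.005183 x 150.09 = 0.7779 g, so %H2C4H4O6 = 0.7779/1.0235 x 100 = 76.0%.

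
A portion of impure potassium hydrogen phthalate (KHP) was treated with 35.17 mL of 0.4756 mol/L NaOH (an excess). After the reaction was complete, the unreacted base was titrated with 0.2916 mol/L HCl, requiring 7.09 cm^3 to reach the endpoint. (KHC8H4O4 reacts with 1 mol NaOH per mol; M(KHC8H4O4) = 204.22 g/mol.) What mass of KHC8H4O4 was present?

Total n(NaOH) added = 0.4756 x 0.03517 = 0.01673 mol.
n(HCl) used = 0.2916 x 0.007090 = 0.002067 mol, which equals the excess n(NaOH).
So n(NaOH) consumed by the sample = 0.01673 - 0.002067 = 0.01466 mol.
n(KHC8H4O4) = 0.01466 / 1 = 0.01466 mol.
mass = 0.01466 mol x 204.22 g/mol = 2.99 g.

2.99 g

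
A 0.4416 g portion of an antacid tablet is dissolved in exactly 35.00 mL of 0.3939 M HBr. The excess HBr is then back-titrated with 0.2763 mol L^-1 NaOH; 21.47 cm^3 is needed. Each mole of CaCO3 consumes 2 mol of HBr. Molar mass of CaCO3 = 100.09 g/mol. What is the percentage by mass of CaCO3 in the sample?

Total n(HBr) added = 0.3939 x 0.03500 = 0.01379 mol.
n(NaOH) used = 0.2763 x 0.02147 = 0.005932 mol, which equals the excess n(HBr).
So n(HBr) consumed by the sample = 0.01379 - 0.005932 = 0.007854 mol.
n(CaCO3) = 0.007854 / 2 = 0.003927 mol.
mass CaCO3 = 0.003927 x 100.09 = 0.3931 g, so %CaCO3 = 0.3931/0.4416 x 100 = 89.0%.

89.0%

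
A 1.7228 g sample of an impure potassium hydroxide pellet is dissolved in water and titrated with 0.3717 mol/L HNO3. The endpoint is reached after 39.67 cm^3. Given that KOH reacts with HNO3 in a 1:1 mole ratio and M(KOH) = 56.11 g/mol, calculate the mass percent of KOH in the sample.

n(HNO3) = 0.3717 x 0.03967 = 0.01475 mol.
n(KOH) = 0.01475 / 1 = 0.01475 mol.
mass of KOH = 0.01475 x 56.11 = 0.8274 g.
% purity = 0.8274 / 1.7228 x 100 = 48.0%.

48.0%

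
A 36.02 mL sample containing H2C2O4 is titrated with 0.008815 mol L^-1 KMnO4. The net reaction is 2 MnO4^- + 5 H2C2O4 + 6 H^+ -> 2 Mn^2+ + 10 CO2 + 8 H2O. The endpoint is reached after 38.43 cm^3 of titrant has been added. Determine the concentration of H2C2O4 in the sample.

0.0235 M

n(KMnO4) = 0.008815 x 0.03843 = 0.0003388 mol.
From the balanced equation, 2 mol KMnO4 reacts with 5 mol H2C2O4, so n(H2C2O4) = 0.0003388 x 5/2 = 0.0008469 mol.
[H2C2O4] = 0.0008469 / 0.03602 L = 0.0235 M.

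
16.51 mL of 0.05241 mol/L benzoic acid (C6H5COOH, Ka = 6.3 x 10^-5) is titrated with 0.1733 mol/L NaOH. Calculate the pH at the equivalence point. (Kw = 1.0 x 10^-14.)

n(C6H5COOH) = 0.05241 x 0.01651 = 0.0008653 mol; V(NaOH) at equivalence = 0.0008653/0.1733 = 0.004993 L.
At equivalence all the acid is converted to C6H5COO-; total volume = 0.01651 + 0.004993 = 0.02150 L, so [C6H5COO-] = 0.0008653/0.02150 = 0.04024 M.
Kb = Kw/Ka = 1.0e-14 / 6.3 x 10^-5 = 1.59e-10.
[OH^-] = sqrt(Kb x [C6H5COO-]) = sqrt(1.59e-10 x 0.04024) = 2.53e-6 M.
pOH = 5.60, so pH = 14.00 - 5.60 = 8.40.

8.40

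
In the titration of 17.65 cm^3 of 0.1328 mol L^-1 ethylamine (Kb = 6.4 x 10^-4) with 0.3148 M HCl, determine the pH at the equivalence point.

5.92

n(C2H5NH2) = 0.1328 x 0.01765 = 0.002344 mol; V(HCl) at equivalence = 0.002344/0.3148 = 0.007446 L.
At equivalence the base is fully converted to C2H5NH3+; total volume = 0.02510 L, so [C2H5NH3+] = 0.002344/0.02510 = 0.09340 M.
Ka(C2H5NH3+) = Kw/Kb = 1.0e-14 / 6.4 x 10^-4 = 1.56e-11.
[H^+] = sqrt(Ka x [C2H5NH3+]) = sqrt(1.56e-11 x 0.09340) = 1.21e-6 M.
pH = -log(1.21e-6) = 5.92.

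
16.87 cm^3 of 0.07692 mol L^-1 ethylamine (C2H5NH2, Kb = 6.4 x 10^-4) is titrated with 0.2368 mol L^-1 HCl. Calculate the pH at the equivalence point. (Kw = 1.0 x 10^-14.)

n(C2H5NH2) = 0.07692 x 0.01687 = 0.001298 mol; V(HCl) at equivalence = 0.001298/0.2368 = 0.005480 L.
At equivalence the base is fully converted to C2H5NH3+; total volume = 0.02235 L, so [C2H5NH3+] = 0.001298/0.02235 = 0.05806 M.
Ka(C2H5NH3+) = Kw/Kb = 1.0e-14 / 6.4 x 10^-4 = 1.56e-11.
[H^+] = sqrt(Ka x [C2H5NH3+]) = sqrt(1.56e-11 x 0.05806) = 9.52e-7 M.
pH = -log(9.52e-7) = 6.02.

6.02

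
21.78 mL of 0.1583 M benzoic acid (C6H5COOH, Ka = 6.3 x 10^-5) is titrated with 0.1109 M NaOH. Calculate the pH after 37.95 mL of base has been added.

12.11

n(acid) = 0.1583 x 0.02178 = 0.003448 mol; n(NaOH) added = 0.1109 x 0.03795 = 0.004209 mol.
Base is in excess by 0.004209 - 0.003448 = 0.0007609 mol in a total volume of 0.05973 L.
[OH^-] = 0.0007609/0.05973 = 0.01274 M, so pOH = 1.89 and pH = 14.00 - 1.89 = 12.11.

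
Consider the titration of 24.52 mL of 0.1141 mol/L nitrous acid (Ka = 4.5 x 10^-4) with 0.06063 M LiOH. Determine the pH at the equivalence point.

7.97

n(HNO2) = 0.1141 x 0.02452 = 0.002798 mol; V(LiOH) at equivalence = 0.002798/0.06063 = 0.04614 L.
At equivalence all the acid is converted to NO2-; total volume = 0.02452 + 0.04614 = 0.07066 L, so [NO2-] = 0.002798/0.07066 = 0.03959 M.
Kb = Kw/Ka = 1.0e-14 / 4.5 x 10^-4 = 2.22e-11.
[OH^-] = sqrt(Kb x [NO2-]) = sqrt(2.22e-11 x 0.03959) = 9.38e-7 M.
pOH = 6.03, so pH = 14.00 - 6.03 = 7.97.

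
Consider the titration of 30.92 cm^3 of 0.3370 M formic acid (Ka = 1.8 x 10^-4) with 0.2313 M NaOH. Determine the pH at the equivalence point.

8.44

n(HCOOH) = 0.3370 x 0.03092 = 0.01042 mol; V(NaOH) at equivalence = 0.01042/0.2313 = 0.04505 L.
At equivalence all the acid is converted to HCOO-; total volume = 0.03092 + 0.04505 = 0.07597 L, so [HCOO-] = 0.01042/0.07597 = 0.1372 M.
Kb = Kw/Ka = 1.0e-14 / 1.8 x 10^-4 = 5.56e-11.
[OH^-] = sqrt(Kb x [HCOO-]) = sqrt(5.56e-11 x 0.1372) = 2.76e-6 M.
pOH = 5.56, so pH = 14.00 - 5.56 = 8.44.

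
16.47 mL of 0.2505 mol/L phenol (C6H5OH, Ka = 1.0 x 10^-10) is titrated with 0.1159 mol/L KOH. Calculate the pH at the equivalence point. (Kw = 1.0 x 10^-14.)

11.45

n(C6H5OH) = 0.2505 x 0.01647 = 0.004126 mol; V(KOH) at equivalence = 0.004126/0.1159 = 0.03560 L.
At equivalence all the acid is converted to C6H5O-; total volume = 0.01647 + 0.03560 = 0.05207 L, so [C6H5O-] = 0.004126/0.05207 = 0.07924 M.
Kb = Kw/Ka = 1.0e-14 / 1.0 x 10^-10 = 0.000100.
[OH^-] = sqrt(Kb x [C6H5O-]) = sqrt(0.000100 x 0.07924) = 0.00281 M.
pOH = 2.55, so pH = 14.00 - 2.55 = 11.45.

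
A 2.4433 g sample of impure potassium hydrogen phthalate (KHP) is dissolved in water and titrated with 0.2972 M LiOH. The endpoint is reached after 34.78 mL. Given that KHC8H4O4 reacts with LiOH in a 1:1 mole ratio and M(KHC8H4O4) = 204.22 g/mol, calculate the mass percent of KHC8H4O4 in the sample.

n(LiOH) = 0.2972 x 0.03478 = 0.01034 mol.
n(KHC8H4O4) = 0.01034 / 1 = 0.01034 mol.
mass of KHC8H4O4 = 0.01034 x 204.22 = 2.111 g.
% purity = 2.111 / 2.4433 x 100 = 86.4%.

86.4%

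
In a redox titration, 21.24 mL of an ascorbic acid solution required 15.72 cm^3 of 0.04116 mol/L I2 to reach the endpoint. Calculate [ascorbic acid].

n(I2) = 0.04116 x 0.01572 = 0.0006470 mol.
From the balanced equation, 1 mol I2 reacts with 1 mol ascorbic acid, so n(ascorbic acid) = 0.0006470 x 1/1 = 0.0006470 mol.
[ascorbic acid] = 0.0006470 / 0.02124 L = 0.0305 M.

0.0305 M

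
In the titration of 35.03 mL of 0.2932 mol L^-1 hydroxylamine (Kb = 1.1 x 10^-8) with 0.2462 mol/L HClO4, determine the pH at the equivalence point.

3.46

n(NH2OH) = 0.2932 x 0.03503 = 0.01027 mol; V(HClO4) at equivalence = 0.01027/0.2462 = 0.04172 L.
At equivalence the base is fully converted to NH3OH+; total volume = 0.07675 L, so [NH3OH+] = 0.01027/0.07675 = 0.1338 M.
Ka(NH3OH+) = Kw/Kb = 1.0e-14 / 1.1 x 10^-8 = 9.09e-7.
[H^+] = sqrt(Ka x [NH3OH+]) = sqrt(9.09e-7 x 0.1338) = 0.000349 M.
pH = -log(0.000349) = 3.46.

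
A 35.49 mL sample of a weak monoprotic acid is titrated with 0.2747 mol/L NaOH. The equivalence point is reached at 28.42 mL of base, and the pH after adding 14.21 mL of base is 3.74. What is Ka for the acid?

14.21 mL is half of the equivalence volume, so this is the half-equivalence point where [HA] = [A^-].
At half-equivalence pH = pKa, so pKa = 3.74.
Ka = 10^(-3.74) = 1.8 x 10^-4.

1.8 x 10^-4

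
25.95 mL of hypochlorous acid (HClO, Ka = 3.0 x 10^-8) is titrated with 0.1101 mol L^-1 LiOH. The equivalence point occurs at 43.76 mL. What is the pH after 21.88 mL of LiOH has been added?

7.52

21.88 mL is exactly half the equivalence volume (43.76/2), i.e. the half-equivalence point.
There, n(HA) = n(A^-), so pH = pKa = -log(3.0 x 10^-8) = 7.52.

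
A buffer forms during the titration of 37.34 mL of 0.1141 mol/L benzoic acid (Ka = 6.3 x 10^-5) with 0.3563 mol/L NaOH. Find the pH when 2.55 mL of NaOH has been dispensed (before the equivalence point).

Initial n(C6H5COOH) = 0.1141 x 0.03734 = 0.004260 mol.
n(NaOH) added = 0.3563 x 0.002550 = 0.0009086 mol, converting that many moles of C6H5COOH to C6H5COO-.
Remaining n(C6H5COOH) = 0.003352 mol; n(C6H5COO-) = 0.0009086 mol.
By Henderson-Hasselbalch, pH = pKa + log([A^-]/[HA]) = 4.20 + log(0.0009086/0.003352) = 4.20 + (-0.57) = 3.63.

3.63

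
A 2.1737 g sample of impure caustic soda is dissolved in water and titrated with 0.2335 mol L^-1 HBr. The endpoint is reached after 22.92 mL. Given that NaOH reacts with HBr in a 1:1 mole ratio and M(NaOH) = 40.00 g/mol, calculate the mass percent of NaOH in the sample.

n(HBr) = 0.2335 x 0.02292 = 0.005352 mol.
n(NaOH) = 0.005352 / 1 = 0.005352 mol.
mass of NaOH = 0.005352 x 40.00 = 0.2141 g.
% purity = 0.2141 / 2.1737 x 100 = 9.85%.

9.85%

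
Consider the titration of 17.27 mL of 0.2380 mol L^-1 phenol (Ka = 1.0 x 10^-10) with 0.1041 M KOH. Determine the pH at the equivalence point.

n(C6H5OH) = 0.2380 x 0.01727 = 0.004110 mol; V(KOH) at equivalence = 0.004110/0.1041 = 0.03948 L.
At equivalence all the acid is converted to C6H5O-; total volume = 0.01727 + 0.03948 = 0.05675 L, so [C6H5O-] = 0.004110/0.05675 = 0.07242 M.
Kb = Kw/Ka = 1.0e-14 / 1.0 x 10^-10 = 0.000100.
[OH^-] = sqrt(Kb x [C6H5O-]) = sqrt(0.000100 x 0.07242) = 0.00269 M.
pOH = 2.57, so pH = 14.00 - 2.57 = 11.43.

11.43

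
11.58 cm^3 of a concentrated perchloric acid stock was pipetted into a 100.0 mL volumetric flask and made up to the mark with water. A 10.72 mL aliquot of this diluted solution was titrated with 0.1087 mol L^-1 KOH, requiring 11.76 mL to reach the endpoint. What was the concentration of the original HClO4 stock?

n(KOH) = 0.1087 x 0.01176 = 0.001278 mol.
n(HClO4) in the aliquot = 0.001278 mol.
[diluted HClO4] = 0.001278 / 0.01072 = 0.1192 M.
Dilution factor = 100.0/11.58 = 8.636, so [stock] = 0.1192 x 8.636 = 1.03 M.

1.03 M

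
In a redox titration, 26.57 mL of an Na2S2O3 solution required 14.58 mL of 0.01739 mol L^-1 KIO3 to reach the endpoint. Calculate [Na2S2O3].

0.0573 M

n(KIO3) = 0.01739 x 0.01458 = 0.0002535 mol.
From the balanced equation, 1 mol KIO3 reacts with 6 mol Na2S2O3, so n(Na2S2O3) = 0.0002535 x 6/1 = 0.001521 mol.
[Na2S2O3] = 0.001521 / 0.02657 L = 0.0573 M.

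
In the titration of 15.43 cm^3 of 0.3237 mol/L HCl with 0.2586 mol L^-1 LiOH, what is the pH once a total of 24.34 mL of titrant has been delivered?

n(acid) = 0.3237 x 0.01543 = 0.004995 mol; n(LiOH) added = 0.2586 x 0.02434 = 0.006294 mol.
Base is in excess by 0.006294 - 0.004995 = 0.001300 mol in a total volume of 0.03977 L.
[OH^-] = 0.001300/0.03977 = 0.03268 M, so pOH = 1.49 and pH = 14.00 - 1.49 = 12.51.

12.51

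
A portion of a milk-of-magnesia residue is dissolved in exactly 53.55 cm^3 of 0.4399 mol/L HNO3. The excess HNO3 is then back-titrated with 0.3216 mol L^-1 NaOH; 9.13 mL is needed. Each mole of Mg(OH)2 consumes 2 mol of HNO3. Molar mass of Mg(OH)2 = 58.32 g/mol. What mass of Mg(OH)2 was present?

0.601 g

Total n(HNO3) added = 0.4399 x 0.05355 = 0.02356 mol.
n(NaOH) used = 0.3216 x 0.009130 = 0.002936 mol, which equals the excess n(HNO3).
So n(HNO3) consumed by the sample = 0.02356 - 0.002936 = 0.02062 mol.
n(Mg(OH)2) = 0.02062 / 2 = 0.01031 mol.
mass = 0.01031 mol x 58.32 g/mol = 0.601 g.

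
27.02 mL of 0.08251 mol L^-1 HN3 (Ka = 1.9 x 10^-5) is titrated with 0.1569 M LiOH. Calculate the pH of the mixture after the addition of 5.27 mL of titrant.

4.49

Initial n(HN3) = 0.08251 x 0.02702 = 0.002229 mol.
n(LiOH) added = 0.1569 x 0.005270 = 0.0008269 mol, converting that many moles of HN3 to N3-.
Remaining n(HN3) = 0.001403 mol; n(N3-) = 0.0008269 mol.
By Henderson-Hasselbalch, pH = pKa + log([A^-]/[HA]) = 4.72 + log(0.0008269/0.001403) = 4.72 + (-0.23) = 4.49.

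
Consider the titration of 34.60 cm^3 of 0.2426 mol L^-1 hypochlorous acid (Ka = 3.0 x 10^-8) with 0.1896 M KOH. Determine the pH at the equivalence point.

10.27

n(HClO) = 0.2426 x 0.03460 = 0.008394 mol; V(KOH) at equivalence = 0.008394/0.1896 = 0.04427 L.
At equivalence all the acid is converted to ClO-; total volume = 0.03460 + 0.04427 = 0.07887 L, so [ClO-] = 0.008394/0.07887 = 0.1064 M.
Kb = Kw/Ka = 1.0e-14 / 3.0 x 10^-8 = 3.33e-7.
[OH^-] = sqrt(Kb x [ClO-]) = sqrt(3.33e-7 x 0.1064) = 0.000188 M.
pOH = 3.73, so pH = 14.00 - 3.73 = 10.27.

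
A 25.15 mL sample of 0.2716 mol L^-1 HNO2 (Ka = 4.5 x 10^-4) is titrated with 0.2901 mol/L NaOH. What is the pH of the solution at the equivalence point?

8.25

n(HNO2) = 0.2716 x 0.02515 = 0.006831 mol; V(NaOH) at equivalence = 0.006831/0.2901 = 0.02355 L.
At equivalence all the acid is converted to NO2-; total volume = 0.02515 + 0.02355 = 0.04870 L, so [NO2-] = 0.006831/0.04870 = 0.1403 M.
Kb = Kw/Ka = 1.0e-14 / 4.5 x 10^-4 = 2.22e-11.
[OH^-] = sqrt(Kb x [NO2-]) = sqrt(2.22e-11 x 0.1403) = 1.77e-6 M.
pOH = 5.75, so pH = 14.00 - 5.75 = 8.25.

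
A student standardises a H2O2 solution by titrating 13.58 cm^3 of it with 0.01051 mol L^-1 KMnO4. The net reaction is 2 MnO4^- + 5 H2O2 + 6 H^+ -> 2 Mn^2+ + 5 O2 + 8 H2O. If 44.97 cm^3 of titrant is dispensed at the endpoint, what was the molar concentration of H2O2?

0.0870 M

n(KMnO4) = 0.01051 x 0.04497 = 0.0004726 mol.
From the balanced equation, 2 mol KMnO4 reacts with 5 mol H2O2, so n(H2O2) = 0.0004726 x 5/2 = 0.001182 mol.
[H2O2] = 0.001182 / 0.01358 L = 0.0870 M.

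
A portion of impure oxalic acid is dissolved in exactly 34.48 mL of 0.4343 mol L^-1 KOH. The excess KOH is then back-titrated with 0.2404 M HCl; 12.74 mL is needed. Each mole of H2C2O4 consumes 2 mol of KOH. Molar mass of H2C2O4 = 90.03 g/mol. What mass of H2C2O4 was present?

Total n(KOH) added = 0.4343 x 0.03448 = 0.01497 mol.
n(HCl) used = 0.2404 x 0.01274 = 0.003063 mol, which equals the excess n(KOH).
So n(KOH) consumed by the sample = 0.01497 - 0.003063 = 0.01191 mol.
n(H2C2O4) = 0.01191 / 2 = 0.005956 mol.
mass = 0.005956 mol x 90.03 g/mol = 0.536 g.

0.536 g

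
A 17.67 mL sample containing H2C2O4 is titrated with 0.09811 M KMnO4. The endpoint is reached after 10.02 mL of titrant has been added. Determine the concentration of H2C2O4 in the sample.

n(KMnO4) = 0.09811 x 0.01002 = 0.0009831 mol.
From the balanced equation, 2 mol KMnO4 reacts with 5 mol H2C2O4, so n(H2C2O4) = 0.0009831 x 5/2 = 0.002458 mol.
[H2C2O4] = 0.002458 / 0.01767 L = 0.139 M.

0.139 M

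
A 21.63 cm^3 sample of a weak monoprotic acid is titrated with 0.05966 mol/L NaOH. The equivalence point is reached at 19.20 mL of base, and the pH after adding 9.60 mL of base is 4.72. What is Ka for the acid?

9.60 mL is half of the equivalence volume, so this is the half-equivalence point where [HA] = [A^-].
At half-equivalence pH = pKa, so pKa = 4.72.
Ka = 10^(-4.72) = 1.9 x 10^-5.

1.9 x 10^-5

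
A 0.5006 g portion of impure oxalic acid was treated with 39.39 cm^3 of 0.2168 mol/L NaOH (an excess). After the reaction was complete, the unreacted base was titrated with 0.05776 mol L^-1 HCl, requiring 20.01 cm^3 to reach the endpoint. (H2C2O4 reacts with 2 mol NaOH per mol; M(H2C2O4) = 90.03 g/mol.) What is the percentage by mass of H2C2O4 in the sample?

Total n(NaOH) added = 0.2168 x 0.03939 = 0.008540 mol.
n(HCl) used = 0.05776 x 0.02001 = 0.001156 mol, which equals the excess n(NaOH).
So n(NaOH) consumed by the sample = 0.008540 - 0.001156 = 0.007384 mol.
n(H2C2O4) = 0.007384 / 2 = 0.003692 mol.
mass H2C2O4 = 0.003692 x 90.03 = 0.3324 g, so %H2C2O4 = 0.3324/0.5006 x 100 = 66.4%.

66.4%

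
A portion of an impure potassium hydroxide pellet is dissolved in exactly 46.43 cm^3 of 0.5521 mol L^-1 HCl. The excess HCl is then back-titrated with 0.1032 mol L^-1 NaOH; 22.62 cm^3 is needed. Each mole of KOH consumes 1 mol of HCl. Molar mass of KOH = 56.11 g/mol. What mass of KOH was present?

1.31 g

Total n(HCl) added = 0.5521 x 0.04643 = 0.02563 mol.
n(NaOH) used = 0.1032 x 0.02262 = 0.002334 mol, which equals the excess n(HCl).
So n(HCl) consumed by the sample = 0.02563 - 0.002334 = 0.02330 mol.
n(KOH) = 0.02330 / 1 = 0.02330 mol.
mass = 0.02330 mol x 56.11 g/mol = 1.31 g.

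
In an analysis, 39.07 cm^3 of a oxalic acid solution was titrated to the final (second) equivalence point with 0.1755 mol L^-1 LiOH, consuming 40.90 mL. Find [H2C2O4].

n(LiOH) = 0.1755 x 0.04090 = 0.007178 mol.
At the final (second) equivalence point, 2 mol OH^- react per mol H2C2O4, so n(H2C2O4) = 0.007178 / 2 = 0.003589 mol.
[H2C2O4] = 0.003589 / 0.03907 L = 0.0919 M.

0.0919 M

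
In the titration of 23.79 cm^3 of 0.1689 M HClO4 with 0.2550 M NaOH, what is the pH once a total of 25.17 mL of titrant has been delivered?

12.69

n(acid) = 0.1689 x 0.02379 = 0.004018 mol; n(NaOH) added = 0.2550 x 0.02517 = 0.006418 mol.
Base is in excess by 0.006418 - 0.004018 = 0.002400 mol in a total volume of 0.04896 L.
[OH^-] = 0.002400/0.04896 = 0.04902 M, so pOH = 1.31 and pH = 14.00 - 1.31 = 12.69.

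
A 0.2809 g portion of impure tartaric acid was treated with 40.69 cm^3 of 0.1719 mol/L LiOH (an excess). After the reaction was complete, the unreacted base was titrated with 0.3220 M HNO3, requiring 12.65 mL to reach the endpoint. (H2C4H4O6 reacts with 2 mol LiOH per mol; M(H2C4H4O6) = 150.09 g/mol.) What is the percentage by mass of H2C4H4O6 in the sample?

Total n(LiOH) added = 0.1719 x 0.04069 = 0.006995 mol.
n(HNO3) used = 0.3220 x 0.01265 = 0.004073 mol, which equals the excess n(LiOH).
So n(LiOH) consumed by the sample = 0.006995 - 0.004073 = 0.002921 mol.
n(H2C4H4O6) = 0.002921 / 2 = 0.001461 mol.
mass H2C4H4O6 = 0.001461 x 150.09 = 0.2192 g, so %H2C4H4O6 = 0.2192/0.2809 x 100 = 78.0%.

78.0%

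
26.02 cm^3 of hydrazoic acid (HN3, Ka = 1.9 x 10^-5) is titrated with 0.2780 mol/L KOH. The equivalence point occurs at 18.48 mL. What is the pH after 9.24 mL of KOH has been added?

9.24 mL is exactly half the equivalence volume (18.48/2), i.e. the half-equivalence point.
There, n(HA) = n(A^-), so pH = pKa = -log(1.9 x 10^-5) = 4.72.

4.72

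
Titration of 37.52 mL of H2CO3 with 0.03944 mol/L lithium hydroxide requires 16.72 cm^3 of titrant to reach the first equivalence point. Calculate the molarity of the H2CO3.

n(LiOH) = 0.03944 x 0.01672 = 0.0006594 mol.
At the first equivalence point, 1 mol OH^- react per mol H2CO3, so n(H2CO3) = 0.0006594 / 1 = 0.0006594 mol.
[H2CO3] = 0.0006594 / 0.03752 L = 0.0176 M.

0.0176 M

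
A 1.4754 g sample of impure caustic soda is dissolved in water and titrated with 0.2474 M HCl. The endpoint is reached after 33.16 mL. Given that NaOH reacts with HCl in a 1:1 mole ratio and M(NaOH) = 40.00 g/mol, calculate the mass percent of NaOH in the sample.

n(HCl) = 0.2474 x 0.03316 = 0.008204 mol.
n(NaOH) = 0.008204 / 1 = 0.008204 mol.
mass of NaOH = 0.008204 x 40.00 = 0.3282 g.
% purity = 0.3282 / 1.4754 x 100 = 22.2%.

22.2%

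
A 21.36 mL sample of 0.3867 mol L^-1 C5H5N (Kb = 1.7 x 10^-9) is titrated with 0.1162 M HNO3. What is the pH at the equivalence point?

n(C5H5N) = 0.3867 x 0.02136 = 0.008260 mol; V(HNO3) at equivalence = 0.008260/0.1162 = 0.07108 L.
At equivalence the base is fully converted to C5H5NH+; total volume = 0.09244 L, so [C5H5NH+] = 0.008260/0.09244 = 0.08935 M.
Ka(C5H5NH+) = Kw/Kb = 1.0e-14 / 1.7 x 10^-9 = 5.88e-6.
[H^+] = sqrt(Ka x [C5H5NH+]) = sqrt(5.88e-6 x 0.08935) = 0.000725 M.
pH = -log(0.000725) = 3.14.

3.14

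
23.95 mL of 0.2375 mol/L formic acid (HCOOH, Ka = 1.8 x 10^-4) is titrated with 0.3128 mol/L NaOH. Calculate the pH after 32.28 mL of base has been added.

12.89

n(acid) = 0.2375 x 0.02395 = 0.005688 mol; n(NaOH) added = 0.3128 x 0.03228 = 0.01010 mol.
Base is in excess by 0.01010 - 0.005688 = 0.004409 mol in a total volume of 0.05623 L.
[OH^-] = 0.004409/0.05623 = 0.07841 M, so pOH = 1.11 and pH = 14.00 - 1.11 = 12.89.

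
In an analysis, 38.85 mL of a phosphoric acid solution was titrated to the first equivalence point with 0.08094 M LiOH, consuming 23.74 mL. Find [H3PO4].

0.0495 M

n(LiOH) = 0.08094 x 0.02374 = 0.001922 mol.
At the first equivalence point, 1 mol OH^- react per mol H3PO4, so n(H3PO4) = 0.001922 / 1 = 0.001922 mol.
[H3PO4] = 0.001922 / 0.03885 L = 0.0495 M.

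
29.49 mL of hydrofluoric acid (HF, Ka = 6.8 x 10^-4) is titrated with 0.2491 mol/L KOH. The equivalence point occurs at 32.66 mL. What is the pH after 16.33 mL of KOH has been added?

3.17

16.33 mL is exactly half the equivalence volume (32.66/2), i.e. the half-equivalence point.
There, n(HA) = n(A^-), so pH = pKa = -log(6.8 x 10^-4) = 3.17.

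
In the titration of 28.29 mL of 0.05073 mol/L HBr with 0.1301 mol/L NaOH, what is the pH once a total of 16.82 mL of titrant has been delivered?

n(acid) = 0.05073 x 0.02829 = 0.001435 mol; n(NaOH) added = 0.1301 x 0.01682 = 0.002188 mol.
Base is in excess by 0.002188 - 0.001435 = 0.0007531 mol in a total volume of 0.04511 L.
[OH^-] = 0.0007531/0.04511 = 0.01670 M, so pOH = 1.78 and pH = 14.00 - 1.78 = 12.22.

12.22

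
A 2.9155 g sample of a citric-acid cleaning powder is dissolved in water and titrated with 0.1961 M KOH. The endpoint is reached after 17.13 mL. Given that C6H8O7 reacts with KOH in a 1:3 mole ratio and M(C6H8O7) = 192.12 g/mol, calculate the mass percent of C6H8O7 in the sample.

n(KOH) = 0.1961 x 0.01713 = 0.003359 mol.
n(C6H8O7) = 0.003359 / 3 = 0.001120 mol.
mass of C6H8O7 = 0.001120 x 192.12 = 0.2151 g.
% purity = 0.2151 / 2.9155 x 100 = 7.38%.

7.38%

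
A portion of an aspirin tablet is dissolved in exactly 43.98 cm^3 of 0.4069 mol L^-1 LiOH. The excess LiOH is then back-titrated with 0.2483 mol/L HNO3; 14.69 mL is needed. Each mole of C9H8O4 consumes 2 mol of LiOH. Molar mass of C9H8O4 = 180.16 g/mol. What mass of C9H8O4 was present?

Total n(LiOH) added = 0.4069 x 0.04398 = 0.01790 mol.
n(HNO3) used = 0.2483 x 0.01469 = 0.003648 mol, which equals the excess n(LiOH).
So n(LiOH) consumed by the sample = 0.01790 - 0.003648 = 0.01425 mol.
n(C9H8O4) = 0.01425 / 2 = 0.007124 mol.
mass = 0.007124 mol x 180.16 g/mol = 1.28 g.

1.28 g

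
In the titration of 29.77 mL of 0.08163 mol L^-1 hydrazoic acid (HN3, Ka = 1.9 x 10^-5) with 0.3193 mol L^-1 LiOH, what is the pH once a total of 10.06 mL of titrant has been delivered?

n(acid) = 0.08163 x 0.02977 = 0.002430 mol; n(LiOH) added = 0.3193 x 0.01006 = 0.003212 mol.
Base is in excess by 0.003212 - 0.002430 = 0.0007820 mol in a total volume of 0.03983 L.
[OH^-] = 0.0007820/0.03983 = 0.01963 M, so pOH = 1.71 and pH = 14.00 - 1.71 = 12.29.

12.29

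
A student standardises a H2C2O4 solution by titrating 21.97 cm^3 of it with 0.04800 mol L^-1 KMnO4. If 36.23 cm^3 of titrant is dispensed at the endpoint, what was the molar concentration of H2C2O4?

n(KMnO4) = 0.04800 x 0.03623 = 0.001739 mol.
From the balanced equation, 2 mol KMnO4 reacts with 5 mol H2C2O4, so n(H2C2O4) = 0.001739 x 5/2 = 0.004348 mol.
[H2C2O4] = 0.004348 / 0.02197 L = 0.198 M.

0.198 M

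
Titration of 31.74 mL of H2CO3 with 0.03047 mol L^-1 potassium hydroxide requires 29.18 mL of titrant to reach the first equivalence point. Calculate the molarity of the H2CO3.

0.0280 M

n(KOH) = 0.03047 x 0.02918 = 0.0008891 mol.
At the first equivalence point, 1 mol OH^- react per mol H2CO3, so n(H2CO3) = 0.0008891 / 1 = 0.0008891 mol.
[H2CO3] = 0.0008891 / 0.03174 L = 0.0280 M.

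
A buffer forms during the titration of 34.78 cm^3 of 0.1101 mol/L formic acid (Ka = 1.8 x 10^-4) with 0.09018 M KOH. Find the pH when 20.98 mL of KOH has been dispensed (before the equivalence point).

Initial n(HCOOH) = 0.1101 x 0.03478 = 0.003829 mol.
n(KOH) added = 0.09018 x 0.02098 = 0.001892 mol, converting that many moles of HCOOH to HCOO-.
Remaining n(HCOOH) = 0.001937 mol; n(HCOO-) = 0.001892 mol.
By Henderson-Hasselbalch, pH = pKa + log([A^-]/[HA]) = 3.74 + log(0.001892/0.001937) = 3.74 + (-0.01) = 3.73.

3.73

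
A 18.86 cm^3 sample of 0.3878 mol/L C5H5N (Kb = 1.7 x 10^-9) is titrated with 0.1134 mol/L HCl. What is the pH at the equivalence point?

3.14

n(C5H5N) = 0.3878 x 0.01886 = 0.007314 mol; V(HCl) at equivalence = 0.007314/0.1134 = 0.06450 L.
At equivalence the base is fully converted to C5H5NH+; total volume = 0.08336 L, so [C5H5NH+] = 0.007314/0.08336 = 0.08774 M.
Ka(C5H5NH+) = Kw/Kb = 1.0e-14 / 1.7 x 10^-9 = 5.88e-6.
[H^+] = sqrt(Ka x [C5H5NH+]) = sqrt(5.88e-6 x 0.08774) = 0.000718 M.
pH = -log(0.000718) = 3.14.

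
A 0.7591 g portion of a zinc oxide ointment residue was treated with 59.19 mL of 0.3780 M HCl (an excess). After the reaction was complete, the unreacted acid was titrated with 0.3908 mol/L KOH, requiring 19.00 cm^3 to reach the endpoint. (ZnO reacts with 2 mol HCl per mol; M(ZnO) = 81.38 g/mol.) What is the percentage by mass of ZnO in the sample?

Total n(HCl) added = 0.3780 x 0.05919 = 0.02237 mol.
n(KOH) used = 0.3908 x 0.01900 = 0.007425 mol, which equals the excess n(HCl).
So n(HCl) consumed by the sample = 0.02237 - 0.007425 = 0.01495 mol.
n(ZnO) = 0.01495 / 2 = 0.007474 mol.
mass ZnO = 0.007474 x 81.38 = 0.6083 g, so %ZnO = 0.6083/0.7591 x 100 = 80.1%.

80.1%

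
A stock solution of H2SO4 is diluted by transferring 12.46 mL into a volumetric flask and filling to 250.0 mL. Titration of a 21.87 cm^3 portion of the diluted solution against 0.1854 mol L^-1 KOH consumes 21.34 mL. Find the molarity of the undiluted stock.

n(KOH) = 0.1854 x 0.02134 = 0.003956 mol.
n(H2SO4) in the aliquot = 0.003956 x 1/2 = 0.001978 mol.
[diluted H2SO4] = 0.001978 / 0.02187 = 0.09045 M.
Dilution factor = 250.0/12.46 = 20.06, so [stock] = 0.09045 x 20.06 = 1.81 M.

1.81 M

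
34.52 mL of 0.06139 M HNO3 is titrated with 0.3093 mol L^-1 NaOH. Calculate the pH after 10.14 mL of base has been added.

12.36

n(acid) = 0.06139 x 0.03452 = 0.002119 mol; n(NaOH) added = 0.3093 x 0.01014 = 0.003136 mol.
Base is in excess by 0.003136 - 0.002119 = 0.001017 mol in a total volume of 0.04466 L.
[OH^-] = 0.001017/0.04466 = 0.02277 M, so pOH = 1.64 and pH = 14.00 - 1.64 = 12.36.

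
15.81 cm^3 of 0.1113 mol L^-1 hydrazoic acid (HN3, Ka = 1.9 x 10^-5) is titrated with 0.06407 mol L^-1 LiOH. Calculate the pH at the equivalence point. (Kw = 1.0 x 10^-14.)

n(HN3) = 0.1113 x 0.01581 = 0.001760 mol; V(LiOH) at equivalence = 0.001760/0.06407 = 0.02746 L.
At equivalence all the acid is converted to N3-; total volume = 0.01581 + 0.02746 = 0.04327 L, so [N3-] = 0.001760/0.04327 = 0.04066 M.
Kb = Kw/Ka = 1.0e-14 / 1.9 x 10^-5 = 5.26e-10.
[OH^-] = sqrt(Kb x [N3-]) = sqrt(5.26e-10 x 0.04066) = 4.63e-6 M.
pOH = 5.33, so pH = 14.00 - 5.33 = 8.67.

8.67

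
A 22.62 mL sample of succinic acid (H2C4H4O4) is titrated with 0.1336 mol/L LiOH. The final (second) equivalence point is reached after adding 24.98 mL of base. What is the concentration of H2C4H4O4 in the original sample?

0.0738 M

n(LiOH) = 0.1336 x 0.02498 = 0.003337 mol.
At the final (second) equivalence point, 2 mol OH^- react per mol H2C4H4O4, so n(H2C4H4O4) = 0.003337 / 2 = 0.001669 mol.
[H2C4H4O4] = 0.001669 / 0.02262 L = 0.0738 M.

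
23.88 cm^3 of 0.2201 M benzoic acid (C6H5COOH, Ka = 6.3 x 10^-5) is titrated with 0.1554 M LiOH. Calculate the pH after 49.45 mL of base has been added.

12.52

n(acid) = 0.2201 x 0.02388 = 0.005256 mol; n(LiOH) added = 0.1554 x 0.04945 = 0.007685 mol.
Base is in excess by 0.007685 - 0.005256 = 0.002429 mol in a total volume of 0.07333 L.
[OH^-] = 0.002429/0.07333 = 0.03312 M, so pOH = 1.48 and pH = 14.00 - 1.48 = 12.52.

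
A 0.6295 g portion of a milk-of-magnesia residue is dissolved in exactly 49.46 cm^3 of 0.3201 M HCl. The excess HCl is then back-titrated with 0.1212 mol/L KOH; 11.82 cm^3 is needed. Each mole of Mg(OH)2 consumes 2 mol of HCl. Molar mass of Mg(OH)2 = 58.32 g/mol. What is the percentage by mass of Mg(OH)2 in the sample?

Total n(HCl) added = 0.3201 x 0.04946 = 0.01583 mol.
n(KOH) used = 0.1212 x 0.01182 = 0.001433 mol, which equals the excess n(HCl).
So n(HCl) consumed by the sample = 0.01583 - 0.001433 = 0.01440 mol.
n(Mg(OH)2) = 0.01440 / 2 = 0.007200 mol.
mass Mg(OH)2 = 0.007200 x 58.32 = 0.4199 g, so %Mg(OH)2 = 0.4199/0.6295 x 100 = 66.7%.

66.7%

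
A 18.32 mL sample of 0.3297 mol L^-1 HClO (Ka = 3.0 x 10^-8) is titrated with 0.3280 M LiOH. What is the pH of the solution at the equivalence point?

10.37

n(HClO) = 0.3297 x 0.01832 = 0.006040 mol; V(LiOH) at equivalence = 0.006040/0.3280 = 0.01841 L.
At equivalence all the acid is converted to ClO-; total volume = 0.01832 + 0.01841 = 0.03673 L, so [ClO-] = 0.006040/0.03673 = 0.1644 M.
Kb = Kw/Ka = 1.0e-14 / 3.0 x 10^-8 = 3.33e-7.
[OH^-] = sqrt(Kb x [ClO-]) = sqrt(3.33e-7 x 0.1644) = 0.000234 M.
pOH = 3.63, so pH = 14.00 - 3.63 = 10.37.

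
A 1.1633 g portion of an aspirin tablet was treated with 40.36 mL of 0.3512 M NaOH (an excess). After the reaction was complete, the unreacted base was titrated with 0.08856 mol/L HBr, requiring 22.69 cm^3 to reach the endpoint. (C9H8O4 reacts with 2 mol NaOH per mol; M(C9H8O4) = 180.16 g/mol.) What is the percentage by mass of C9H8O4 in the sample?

Total n(NaOH) added = 0.3512 x 0.04036 = 0.01417 mol.
n(HBr) used = 0.08856 x 0.02269 = 0.002009 mol, which equals the excess n(NaOH).
So n(NaOH) consumed by the sample = 0.01417 - 0.002009 = 0.01217 mol.
n(C9H8O4) = 0.01217 / 2 = 0.006083 mol.
mass C9H8O4 = 0.006083 x 180.16 = 1.096 g, so %C9H8O4 = 1.096/1.1633 x 100 = 94.2%.

94.2%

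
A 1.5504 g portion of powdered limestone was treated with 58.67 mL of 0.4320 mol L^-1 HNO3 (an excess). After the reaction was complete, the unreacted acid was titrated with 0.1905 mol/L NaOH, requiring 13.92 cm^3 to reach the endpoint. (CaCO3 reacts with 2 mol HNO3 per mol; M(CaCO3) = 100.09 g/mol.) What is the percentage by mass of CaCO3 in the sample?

73.3%

Total n(HNO3) added = 0.4320 x 0.05867 = 0.02535 mol.
n(NaOH) used = 0.1905 x 0.01392 = 0.002652 mol, which equals the excess n(HNO3).
So n(HNO3) consumed by the sample = 0.02535 - 0.002652 = 0.02269 mol.
n(CaCO3) = 0.02269 / 2 = 0.01135 mol.
mass CaCO3 = 0.01135 x 100.09 = 1.136 g, so %CaCO3 = 1.136/1.5504 x 100 = 73.3%.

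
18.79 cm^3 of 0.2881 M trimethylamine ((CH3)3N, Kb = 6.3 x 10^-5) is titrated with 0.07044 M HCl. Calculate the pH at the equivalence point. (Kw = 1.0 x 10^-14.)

5.52

n((CH3)3N) = 0.2881 x 0.01879 = 0.005413 mol; V(HCl) at equivalence = 0.005413/0.07044 = 0.07685 L.
At equivalence the base is fully converted to (CH3)3NH+; total volume = 0.09564 L, so [(CH3)3NH+] = 0.005413/0.09564 = 0.05660 M.
Ka((CH3)3NH+) = Kw/Kb = 1.0e-14 / 6.3 x 10^-5 = 1.59e-10.
[H^+] = sqrt(Ka x [(CH3)3NH+]) = sqrt(1.59e-10 x 0.05660) = 3.00e-6 M.
pH = -log(3.00e-6) = 5.52.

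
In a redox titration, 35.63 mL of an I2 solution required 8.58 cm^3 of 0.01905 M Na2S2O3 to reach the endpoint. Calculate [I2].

n(Na2S2O3) = 0.01905 x 0.008580 = 0.0001634 mol.
From the balanced equation, 2 mol Na2S2O3 reacts with 1 mol I2, so n(I2) = 0.0001634 x 1/2 = 8.172e-5 mol.
[I2] = 8.172e-5 / 0.03563 L = 0.00229 M.

0.00229 M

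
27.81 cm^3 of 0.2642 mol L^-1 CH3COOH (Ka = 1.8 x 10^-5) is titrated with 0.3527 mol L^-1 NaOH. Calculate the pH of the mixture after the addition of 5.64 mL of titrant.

Initial n(CH3COOH) = 0.2642 x 0.02781 = 0.007347 mol.
n(NaOH) added = 0.3527 x 0.005640 = 0.001989 mol, converting that many moles of CH3COOH to CH3COO-.
Remaining n(CH3COOH) = 0.005358 mol; n(CH3COO-) = 0.001989 mol.
By Henderson-Hasselbalch, pH = pKa + log([A^-]/[HA]) = 4.74 + log(0.001989/0.005358) = 4.74 + (-0.43) = 4.31.

4.31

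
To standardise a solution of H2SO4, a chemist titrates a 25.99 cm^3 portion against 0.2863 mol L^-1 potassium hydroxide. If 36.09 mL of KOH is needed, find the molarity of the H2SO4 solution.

0.199 M

n(KOH) delivered = 0.2863 x 0.03609 = 0.01033 mol.
The reaction is 1 H2SO4 + 2 KOH, so n(H2SO4) = 0.01033 x 1/2 = 0.005166 mol.
[H2SO4] = 0.005166 mol / 0.02599 L = 0.199 M.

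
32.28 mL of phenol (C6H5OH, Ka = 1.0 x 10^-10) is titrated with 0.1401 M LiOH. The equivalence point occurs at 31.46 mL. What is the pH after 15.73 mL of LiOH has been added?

10.00

15.73 mL is exactly half the equivalence volume (31.46/2), i.e. the half-equivalence point.
There, n(HA) = n(A^-), so pH = pKa = -log(1.0 x 10^-10) = 10.00.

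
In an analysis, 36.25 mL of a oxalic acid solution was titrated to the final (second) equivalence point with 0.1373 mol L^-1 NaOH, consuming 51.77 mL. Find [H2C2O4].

0.0980 M

n(NaOH) = 0.1373 x 0.05177 = 0.007108 mol.
At the final (second) equivalence point, 2 mol OH^- react per mol H2C2O4, so n(H2C2O4) = 0.007108 / 2 = 0.003554 mol.
[H2C2O4] = 0.003554 / 0.03625 L = 0.0980 M.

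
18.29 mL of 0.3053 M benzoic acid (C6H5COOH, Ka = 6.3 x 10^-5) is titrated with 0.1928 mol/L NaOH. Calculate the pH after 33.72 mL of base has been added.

12.25

n(acid) = 0.3053 x 0.01829 = 0.005584 mol; n(NaOH) added = 0.1928 x 0.03372 = 0.006501 mol.
Base is in excess by 0.006501 - 0.005584 = 0.0009173 mol in a total volume of 0.05201 L.
[OH^-] = 0.0009173/0.05201 = 0.01764 M, so pOH = 1.75 and pH = 14.00 - 1.75 = 12.25.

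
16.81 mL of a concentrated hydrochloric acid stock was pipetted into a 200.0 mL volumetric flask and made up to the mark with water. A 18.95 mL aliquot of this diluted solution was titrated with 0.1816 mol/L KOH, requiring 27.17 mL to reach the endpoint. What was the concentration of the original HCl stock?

n(KOH) = 0.1816 x 0.02717 = 0.004934 mol.
n(HCl) in the aliquot = 0.004934 mol.
[diluted HCl] = 0.004934 / 0.01895 = 0.2604 M.
Dilution factor = 200.0/16.81 = 11.90, so [stock] = 0.2604 x 11.90 = 3.10 M.

3.10 M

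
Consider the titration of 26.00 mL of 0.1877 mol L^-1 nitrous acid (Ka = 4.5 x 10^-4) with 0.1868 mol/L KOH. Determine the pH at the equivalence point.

n(HNO2) = 0.1877 x 0.02600 = 0.004880 mol; V(KOH) at equivalence = 0.004880/0.1868 = 0.02613 L.
At equivalence all the acid is converted to NO2-; total volume = 0.02600 + 0.02613 = 0.05213 L, so [NO2-] = 0.004880/0.05213 = 0.09362 M.
Kb = Kw/Ka = 1.0e-14 / 4.5 x 10^-4 = 2.22e-11.
[OH^-] = sqrt(Kb x [NO2-]) = sqrt(2.22e-11 x 0.09362) = 1.44e-6 M.
pOH = 5.84, so pH = 14.00 - 5.84 = 8.16.

8.16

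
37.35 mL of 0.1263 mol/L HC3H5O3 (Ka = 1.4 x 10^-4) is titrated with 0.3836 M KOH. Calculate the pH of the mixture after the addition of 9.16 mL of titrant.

Initial n(HC3H5O3) = 0.1263 x 0.03735 = 0.004717 mol.
n(KOH) added = 0.3836 x 0.009160 = 0.003514 mol, converting that many moles of HC3H5O3 to C3H5O3-.
Remaining n(HC3H5O3) = 0.001204 mol; n(C3H5O3-) = 0.003514 mol.
By Henderson-Hasselbalch, pH = pKa + log([A^-]/[HA]) = 3.85 + log(0.003514/0.001204) = 3.85 + (+0.47) = 4.32.

4.32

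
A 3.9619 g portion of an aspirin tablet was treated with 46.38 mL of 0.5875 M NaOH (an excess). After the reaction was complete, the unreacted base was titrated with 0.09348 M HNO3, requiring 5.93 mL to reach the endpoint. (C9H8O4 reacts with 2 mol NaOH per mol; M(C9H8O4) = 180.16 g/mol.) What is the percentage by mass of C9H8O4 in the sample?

60.7%

Total n(NaOH) added = 0.5875 x 0.04638 = 0.02725 mol.
n(HNO3) used = 0.09348 x 0.005930 = 0.0005543 mol, which equals the excess n(NaOH).
So n(NaOH) consumed by the sample = 0.02725 - 0.0005543 = 0.02669 mol.
n(C9H8O4) = 0.02669 / 2 = 0.01335 mol.
mass C9H8O4 = 0.01335 x 180.16 = 2.405 g, so %C9H8O4 = 2.405/3.9619 x 100 = 60.7%.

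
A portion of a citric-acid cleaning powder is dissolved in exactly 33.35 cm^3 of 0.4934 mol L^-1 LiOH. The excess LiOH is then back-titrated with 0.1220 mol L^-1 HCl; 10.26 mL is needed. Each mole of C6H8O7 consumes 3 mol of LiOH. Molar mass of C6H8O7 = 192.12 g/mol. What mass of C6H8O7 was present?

0.974 g

Total n(LiOH) added = 0.4934 x 0.03335 = 0.01645 mol.
n(HCl) used = 0.1220 x 0.01026 = 0.001252 mol, which equals the excess n(LiOH).
So n(LiOH) consumed by the sample = 0.01645 - 0.001252 = 0.01520 mol.
n(C6H8O7) = 0.01520 / 3 = 0.005068 mol.
mass = 0.005068 mol x 192.12 g/mol = 0.974 g.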